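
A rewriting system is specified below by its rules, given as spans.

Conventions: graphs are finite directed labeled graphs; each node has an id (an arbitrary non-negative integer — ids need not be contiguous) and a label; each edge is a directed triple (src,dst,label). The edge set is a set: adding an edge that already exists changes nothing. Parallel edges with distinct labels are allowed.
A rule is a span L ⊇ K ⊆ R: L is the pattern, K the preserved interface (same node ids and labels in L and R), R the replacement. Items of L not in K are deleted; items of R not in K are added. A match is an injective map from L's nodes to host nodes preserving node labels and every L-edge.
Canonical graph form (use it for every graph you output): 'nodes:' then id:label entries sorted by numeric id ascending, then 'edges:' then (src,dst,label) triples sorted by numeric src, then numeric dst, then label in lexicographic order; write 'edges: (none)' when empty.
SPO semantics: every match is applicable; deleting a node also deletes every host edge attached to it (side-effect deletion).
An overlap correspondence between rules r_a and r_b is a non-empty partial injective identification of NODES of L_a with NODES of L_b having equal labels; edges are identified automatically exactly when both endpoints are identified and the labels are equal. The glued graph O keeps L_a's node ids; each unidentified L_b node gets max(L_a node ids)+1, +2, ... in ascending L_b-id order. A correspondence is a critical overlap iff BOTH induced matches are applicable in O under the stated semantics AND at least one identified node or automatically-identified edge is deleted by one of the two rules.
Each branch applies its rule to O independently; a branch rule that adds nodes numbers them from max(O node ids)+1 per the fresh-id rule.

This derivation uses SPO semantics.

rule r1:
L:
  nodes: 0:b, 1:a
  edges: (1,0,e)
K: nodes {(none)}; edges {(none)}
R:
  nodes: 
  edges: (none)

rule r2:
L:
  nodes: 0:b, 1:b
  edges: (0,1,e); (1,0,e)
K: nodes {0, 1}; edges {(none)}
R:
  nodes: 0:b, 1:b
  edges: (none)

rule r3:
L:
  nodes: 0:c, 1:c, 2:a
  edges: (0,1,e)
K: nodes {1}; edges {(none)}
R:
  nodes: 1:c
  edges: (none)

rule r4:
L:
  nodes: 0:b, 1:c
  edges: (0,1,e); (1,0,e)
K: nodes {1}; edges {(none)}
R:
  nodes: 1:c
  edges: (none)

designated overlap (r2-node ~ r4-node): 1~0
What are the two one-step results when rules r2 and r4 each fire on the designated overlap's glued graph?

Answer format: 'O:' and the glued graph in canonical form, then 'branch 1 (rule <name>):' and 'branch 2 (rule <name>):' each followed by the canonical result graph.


O:
nodes: 0:b, 1:b, 2:c
edges: (0,1,e); (1,0,e); (1,2,e); (2,1,e)
branch 1 (rule r2):
nodes: 0:b, 1:b, 2:c
edges: (1,2,e); (2,1,e)
branch 2 (rule r4):
nodes: 0:b, 2:c
edges: (none)


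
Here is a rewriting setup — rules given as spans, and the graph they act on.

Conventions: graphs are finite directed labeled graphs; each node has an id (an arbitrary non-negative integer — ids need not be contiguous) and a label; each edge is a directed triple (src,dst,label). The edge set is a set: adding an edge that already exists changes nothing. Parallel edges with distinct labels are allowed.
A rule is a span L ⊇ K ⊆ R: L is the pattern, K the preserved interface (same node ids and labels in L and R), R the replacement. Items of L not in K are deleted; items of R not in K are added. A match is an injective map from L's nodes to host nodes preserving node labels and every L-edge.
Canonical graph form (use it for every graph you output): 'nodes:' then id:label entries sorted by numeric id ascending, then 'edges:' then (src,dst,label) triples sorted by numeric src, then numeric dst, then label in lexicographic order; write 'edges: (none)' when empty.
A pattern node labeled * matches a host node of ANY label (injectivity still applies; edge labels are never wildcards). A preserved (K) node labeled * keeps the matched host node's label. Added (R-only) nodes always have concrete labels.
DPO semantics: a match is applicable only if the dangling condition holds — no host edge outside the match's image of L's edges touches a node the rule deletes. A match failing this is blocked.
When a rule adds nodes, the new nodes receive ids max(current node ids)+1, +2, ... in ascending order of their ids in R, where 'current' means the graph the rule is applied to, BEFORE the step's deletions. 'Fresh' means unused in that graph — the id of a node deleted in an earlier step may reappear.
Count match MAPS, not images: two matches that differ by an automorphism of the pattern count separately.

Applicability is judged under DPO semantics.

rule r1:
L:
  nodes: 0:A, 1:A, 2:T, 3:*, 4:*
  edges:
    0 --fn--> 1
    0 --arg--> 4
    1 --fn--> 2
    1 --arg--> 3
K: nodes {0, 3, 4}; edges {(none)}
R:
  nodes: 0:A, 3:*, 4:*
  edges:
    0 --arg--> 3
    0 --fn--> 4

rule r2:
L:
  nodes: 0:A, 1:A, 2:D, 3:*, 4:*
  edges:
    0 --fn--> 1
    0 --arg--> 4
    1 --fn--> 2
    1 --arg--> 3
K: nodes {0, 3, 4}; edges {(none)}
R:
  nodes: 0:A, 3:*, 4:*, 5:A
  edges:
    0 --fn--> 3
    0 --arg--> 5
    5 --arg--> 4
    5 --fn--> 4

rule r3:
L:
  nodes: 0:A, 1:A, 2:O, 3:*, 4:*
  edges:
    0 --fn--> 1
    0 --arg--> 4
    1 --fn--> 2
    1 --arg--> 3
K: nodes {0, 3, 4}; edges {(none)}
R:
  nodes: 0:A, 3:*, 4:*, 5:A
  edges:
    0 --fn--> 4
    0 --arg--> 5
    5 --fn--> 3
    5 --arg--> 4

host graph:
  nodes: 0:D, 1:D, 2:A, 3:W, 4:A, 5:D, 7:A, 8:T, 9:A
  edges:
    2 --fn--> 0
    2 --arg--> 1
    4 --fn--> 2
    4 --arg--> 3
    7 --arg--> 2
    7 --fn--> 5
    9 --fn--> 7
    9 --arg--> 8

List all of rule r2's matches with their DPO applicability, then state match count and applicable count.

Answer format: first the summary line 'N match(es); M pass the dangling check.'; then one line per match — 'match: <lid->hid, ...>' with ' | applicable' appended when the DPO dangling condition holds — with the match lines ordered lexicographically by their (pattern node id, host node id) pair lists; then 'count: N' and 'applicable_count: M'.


2 match(es); 1 pass the dangling check.
match: 0->4, 1->2, 2->0, 3->1, 4->3
match: 0->9, 1->7, 2->5, 3->2, 4->8 | applicable
count: 2
applicable_count: 1


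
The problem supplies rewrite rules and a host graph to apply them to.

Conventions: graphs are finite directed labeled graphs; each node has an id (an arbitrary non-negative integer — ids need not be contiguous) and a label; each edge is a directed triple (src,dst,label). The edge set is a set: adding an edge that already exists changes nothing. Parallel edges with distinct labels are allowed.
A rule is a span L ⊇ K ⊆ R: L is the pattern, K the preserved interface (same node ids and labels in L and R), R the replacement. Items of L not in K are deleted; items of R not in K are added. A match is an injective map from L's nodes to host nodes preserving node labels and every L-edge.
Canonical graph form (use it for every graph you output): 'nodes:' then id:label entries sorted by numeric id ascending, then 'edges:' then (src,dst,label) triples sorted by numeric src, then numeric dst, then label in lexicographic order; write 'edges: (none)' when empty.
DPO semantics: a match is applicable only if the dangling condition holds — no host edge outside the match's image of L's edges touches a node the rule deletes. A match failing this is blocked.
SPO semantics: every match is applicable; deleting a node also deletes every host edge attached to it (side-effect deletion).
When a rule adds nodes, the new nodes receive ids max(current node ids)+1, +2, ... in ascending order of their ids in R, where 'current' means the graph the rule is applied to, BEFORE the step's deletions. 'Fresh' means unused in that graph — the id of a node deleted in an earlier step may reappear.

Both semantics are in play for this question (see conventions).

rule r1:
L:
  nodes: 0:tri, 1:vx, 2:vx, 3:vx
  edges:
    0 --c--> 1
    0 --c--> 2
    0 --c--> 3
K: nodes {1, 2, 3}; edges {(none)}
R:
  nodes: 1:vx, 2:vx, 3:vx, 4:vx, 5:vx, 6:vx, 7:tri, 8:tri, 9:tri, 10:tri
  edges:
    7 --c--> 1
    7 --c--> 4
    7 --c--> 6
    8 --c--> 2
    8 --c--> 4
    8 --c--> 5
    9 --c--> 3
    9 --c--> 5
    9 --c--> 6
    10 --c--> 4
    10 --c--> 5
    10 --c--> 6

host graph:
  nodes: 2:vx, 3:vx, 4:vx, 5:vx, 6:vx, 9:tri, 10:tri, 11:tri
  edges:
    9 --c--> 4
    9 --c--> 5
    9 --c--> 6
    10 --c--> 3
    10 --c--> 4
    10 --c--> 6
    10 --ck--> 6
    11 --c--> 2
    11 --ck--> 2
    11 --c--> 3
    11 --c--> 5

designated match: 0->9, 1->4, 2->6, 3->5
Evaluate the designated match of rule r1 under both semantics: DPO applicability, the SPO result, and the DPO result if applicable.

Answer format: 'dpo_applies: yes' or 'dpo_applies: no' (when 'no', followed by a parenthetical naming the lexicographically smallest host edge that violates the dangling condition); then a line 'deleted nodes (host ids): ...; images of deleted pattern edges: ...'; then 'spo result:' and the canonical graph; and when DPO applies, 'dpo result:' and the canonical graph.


dpo_applies: yes
deleted nodes (host ids): 9; images of deleted pattern edges: (9,4,c); (9,5,c); (9,6,c)
spo result:
nodes: 2:vx, 3:vx, 4:vx, 5:vx, 6:vx, 10:tri, 11:tri, 12:vx, 13:vx, 14:vx, 15:tri, 16:tri, 17:tri, 18:tri
edges: (10,3,c); (10,4,c); (10,6,c); (10,6,ck); (11,2,c); (11,2,ck); (11,3,c); (11,5,c); (15,4,c); (15,12,c); (15,14,c); (16,6,c); (16,12,c); (16,13,c); (17,5,c); (17,13,c); (17,14,c); (18,12,c); (18,13,c); (18,14,c)
dpo result:
nodes: 2:vx, 3:vx, 4:vx, 5:vx, 6:vx, 10:tri, 11:tri, 12:vx, 13:vx, 14:vx, 15:tri, 16:tri, 17:tri, 18:tri
edges: (10,3,c); (10,4,c); (10,6,c); (10,6,ck); (11,2,c); (11,2,ck); (11,3,c); (11,5,c); (15,4,c); (15,12,c); (15,14,c); (16,6,c); (16,12,c); (16,13,c); (17,5,c); (17,13,c); (17,14,c); (18,12,c); (18,13,c); (18,14,c)


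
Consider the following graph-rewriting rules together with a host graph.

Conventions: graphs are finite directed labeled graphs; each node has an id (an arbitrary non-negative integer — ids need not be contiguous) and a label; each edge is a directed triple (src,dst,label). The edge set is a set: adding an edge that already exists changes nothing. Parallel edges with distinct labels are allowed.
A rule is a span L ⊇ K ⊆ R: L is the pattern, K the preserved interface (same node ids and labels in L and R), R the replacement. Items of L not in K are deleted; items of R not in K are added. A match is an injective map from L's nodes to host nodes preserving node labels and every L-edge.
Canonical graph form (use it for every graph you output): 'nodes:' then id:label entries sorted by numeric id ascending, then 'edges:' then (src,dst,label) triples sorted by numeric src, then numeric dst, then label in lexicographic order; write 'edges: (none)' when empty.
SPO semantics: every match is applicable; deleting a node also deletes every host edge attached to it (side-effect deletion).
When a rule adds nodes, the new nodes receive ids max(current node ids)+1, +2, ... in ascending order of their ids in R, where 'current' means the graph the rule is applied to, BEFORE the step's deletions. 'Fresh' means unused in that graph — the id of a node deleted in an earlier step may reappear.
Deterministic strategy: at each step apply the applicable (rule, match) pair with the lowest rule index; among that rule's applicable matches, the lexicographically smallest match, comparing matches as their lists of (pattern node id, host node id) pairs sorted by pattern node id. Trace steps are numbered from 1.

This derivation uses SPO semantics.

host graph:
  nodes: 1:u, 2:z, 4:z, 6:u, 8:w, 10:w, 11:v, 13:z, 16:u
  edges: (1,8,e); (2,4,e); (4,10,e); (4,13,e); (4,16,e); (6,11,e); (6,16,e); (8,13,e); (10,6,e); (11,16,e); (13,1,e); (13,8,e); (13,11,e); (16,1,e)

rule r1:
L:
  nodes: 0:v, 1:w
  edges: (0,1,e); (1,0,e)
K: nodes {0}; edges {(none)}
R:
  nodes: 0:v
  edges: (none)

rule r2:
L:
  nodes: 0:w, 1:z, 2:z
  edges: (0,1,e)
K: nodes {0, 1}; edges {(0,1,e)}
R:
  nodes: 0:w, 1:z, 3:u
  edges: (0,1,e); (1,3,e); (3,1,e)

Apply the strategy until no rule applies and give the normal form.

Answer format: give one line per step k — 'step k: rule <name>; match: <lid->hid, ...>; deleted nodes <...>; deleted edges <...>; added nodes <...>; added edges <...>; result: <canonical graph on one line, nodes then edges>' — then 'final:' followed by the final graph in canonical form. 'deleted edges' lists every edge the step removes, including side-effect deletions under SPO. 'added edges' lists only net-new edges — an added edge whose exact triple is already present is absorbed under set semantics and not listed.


step 1: rule r2; match: 0->8, 1->13, 2->2; deleted nodes 2; deleted edges (2,4,e); added nodes 17; added edges (13,17,e); (17,13,e); result: nodes: 1:u, 4:z, 6:u, 8:w, 10:w, 11:v, 13:z, 16:u, 17:u edges: (1,8,e); (4,10,e); (4,13,e); (4,16,e); (6,11,e); (6,16,e); (8,13,e); (10,6,e); (11,16,e); (13,1,e); (13,8,e); (13,11,e); (13,17,e); (16,1,e); (17,13,e)
step 2: rule r2; match: 0->8, 1->13, 2->4; deleted nodes 4; deleted edges (4,10,e); (4,13,e); (4,16,e); added nodes 18; added edges (13,18,e); (18,13,e); result: nodes: 1:u, 6:u, 8:w, 10:w, 11:v, 13:z, 16:u, 17:u, 18:u edges: (1,8,e); (6,11,e); (6,16,e); (8,13,e); (10,6,e); (11,16,e); (13,1,e); (13,8,e); (13,11,e); (13,17,e); (13,18,e); (16,1,e); (17,13,e); (18,13,e)
final:
nodes: 1:u, 6:u, 8:w, 10:w, 11:v, 13:z, 16:u, 17:u, 18:u
edges: (1,8,e); (6,11,e); (6,16,e); (8,13,e); (10,6,e); (11,16,e); (13,1,e); (13,8,e); (13,11,e); (13,17,e); (13,18,e); (16,1,e); (17,13,e); (18,13,e)


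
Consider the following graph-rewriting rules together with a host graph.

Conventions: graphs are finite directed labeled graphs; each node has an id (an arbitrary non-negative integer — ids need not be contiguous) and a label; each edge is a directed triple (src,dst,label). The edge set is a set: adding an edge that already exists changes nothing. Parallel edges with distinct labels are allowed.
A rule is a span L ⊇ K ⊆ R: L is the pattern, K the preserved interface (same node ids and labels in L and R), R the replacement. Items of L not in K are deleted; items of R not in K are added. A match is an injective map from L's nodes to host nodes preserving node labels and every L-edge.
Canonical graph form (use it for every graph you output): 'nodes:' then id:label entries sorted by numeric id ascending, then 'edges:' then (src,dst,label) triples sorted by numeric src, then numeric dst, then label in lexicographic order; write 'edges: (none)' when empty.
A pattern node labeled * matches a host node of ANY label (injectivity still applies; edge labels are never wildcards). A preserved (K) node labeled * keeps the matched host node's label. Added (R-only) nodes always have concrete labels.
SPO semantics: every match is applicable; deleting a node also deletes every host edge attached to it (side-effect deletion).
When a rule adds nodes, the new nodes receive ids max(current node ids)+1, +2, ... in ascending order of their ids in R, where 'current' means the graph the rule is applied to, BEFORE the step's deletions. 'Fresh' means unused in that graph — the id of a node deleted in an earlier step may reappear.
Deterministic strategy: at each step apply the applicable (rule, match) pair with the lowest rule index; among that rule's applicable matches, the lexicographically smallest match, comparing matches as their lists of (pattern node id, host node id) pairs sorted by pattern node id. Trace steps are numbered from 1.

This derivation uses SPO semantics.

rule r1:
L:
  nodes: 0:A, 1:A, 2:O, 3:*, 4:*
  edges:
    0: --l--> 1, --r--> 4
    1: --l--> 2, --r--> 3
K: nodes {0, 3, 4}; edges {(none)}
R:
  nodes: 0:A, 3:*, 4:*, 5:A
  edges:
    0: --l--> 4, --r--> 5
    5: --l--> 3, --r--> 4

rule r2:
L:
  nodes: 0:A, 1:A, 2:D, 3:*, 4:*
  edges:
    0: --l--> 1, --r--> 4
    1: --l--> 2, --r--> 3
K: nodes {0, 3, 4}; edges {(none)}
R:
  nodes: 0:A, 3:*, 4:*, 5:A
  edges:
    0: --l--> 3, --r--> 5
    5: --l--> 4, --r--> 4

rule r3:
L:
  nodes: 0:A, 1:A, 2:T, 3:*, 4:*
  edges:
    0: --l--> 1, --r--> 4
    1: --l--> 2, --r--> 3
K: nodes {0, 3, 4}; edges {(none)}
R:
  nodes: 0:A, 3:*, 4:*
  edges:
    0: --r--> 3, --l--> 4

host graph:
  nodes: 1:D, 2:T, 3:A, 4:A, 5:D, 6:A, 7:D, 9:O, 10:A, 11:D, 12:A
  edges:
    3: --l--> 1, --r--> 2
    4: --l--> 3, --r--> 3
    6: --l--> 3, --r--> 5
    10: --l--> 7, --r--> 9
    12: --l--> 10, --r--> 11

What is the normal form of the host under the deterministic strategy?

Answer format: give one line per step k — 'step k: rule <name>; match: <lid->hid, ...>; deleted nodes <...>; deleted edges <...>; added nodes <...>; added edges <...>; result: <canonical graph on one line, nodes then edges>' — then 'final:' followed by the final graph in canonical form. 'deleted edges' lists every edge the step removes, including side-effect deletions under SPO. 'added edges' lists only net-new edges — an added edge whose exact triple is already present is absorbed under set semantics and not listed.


step 1: rule r2; match: 0->6, 1->3, 2->1, 3->2, 4->5; deleted nodes 1, 3; deleted edges (3,1,l); (3,2,r); (4,3,l); (4,3,r); (6,3,l); (6,5,r); added nodes 13; added edges (6,2,l); (6,13,r); (13,5,l); (13,5,r); result: nodes: 2:T, 4:A, 5:D, 6:A, 7:D, 9:O, 10:A, 11:D, 12:A, 13:A edges: (6,2,l); (6,13,r); (10,7,l); (10,9,r); (12,10,l); (12,11,r); (13,5,l); (13,5,r)
step 2: rule r2; match: 0->12, 1->10, 2->7, 3->9, 4->11; deleted nodes 7, 10; deleted edges (10,7,l); (10,9,r); (12,10,l); (12,11,r); added nodes 14; added edges (12,9,l); (12,14,r); (14,11,l); (14,11,r); result: nodes: 2:T, 4:A, 5:D, 6:A, 9:O, 11:D, 12:A, 13:A, 14:A edges: (6,2,l); (6,13,r); (12,9,l); (12,14,r); (13,5,l); (13,5,r); (14,11,l); (14,11,r)
final:
nodes: 2:T, 4:A, 5:D, 6:A, 9:O, 11:D, 12:A, 13:A, 14:A
edges: (6,2,l); (6,13,r); (12,9,l); (12,14,r); (13,5,l); (13,5,r); (14,11,l); (14,11,r)


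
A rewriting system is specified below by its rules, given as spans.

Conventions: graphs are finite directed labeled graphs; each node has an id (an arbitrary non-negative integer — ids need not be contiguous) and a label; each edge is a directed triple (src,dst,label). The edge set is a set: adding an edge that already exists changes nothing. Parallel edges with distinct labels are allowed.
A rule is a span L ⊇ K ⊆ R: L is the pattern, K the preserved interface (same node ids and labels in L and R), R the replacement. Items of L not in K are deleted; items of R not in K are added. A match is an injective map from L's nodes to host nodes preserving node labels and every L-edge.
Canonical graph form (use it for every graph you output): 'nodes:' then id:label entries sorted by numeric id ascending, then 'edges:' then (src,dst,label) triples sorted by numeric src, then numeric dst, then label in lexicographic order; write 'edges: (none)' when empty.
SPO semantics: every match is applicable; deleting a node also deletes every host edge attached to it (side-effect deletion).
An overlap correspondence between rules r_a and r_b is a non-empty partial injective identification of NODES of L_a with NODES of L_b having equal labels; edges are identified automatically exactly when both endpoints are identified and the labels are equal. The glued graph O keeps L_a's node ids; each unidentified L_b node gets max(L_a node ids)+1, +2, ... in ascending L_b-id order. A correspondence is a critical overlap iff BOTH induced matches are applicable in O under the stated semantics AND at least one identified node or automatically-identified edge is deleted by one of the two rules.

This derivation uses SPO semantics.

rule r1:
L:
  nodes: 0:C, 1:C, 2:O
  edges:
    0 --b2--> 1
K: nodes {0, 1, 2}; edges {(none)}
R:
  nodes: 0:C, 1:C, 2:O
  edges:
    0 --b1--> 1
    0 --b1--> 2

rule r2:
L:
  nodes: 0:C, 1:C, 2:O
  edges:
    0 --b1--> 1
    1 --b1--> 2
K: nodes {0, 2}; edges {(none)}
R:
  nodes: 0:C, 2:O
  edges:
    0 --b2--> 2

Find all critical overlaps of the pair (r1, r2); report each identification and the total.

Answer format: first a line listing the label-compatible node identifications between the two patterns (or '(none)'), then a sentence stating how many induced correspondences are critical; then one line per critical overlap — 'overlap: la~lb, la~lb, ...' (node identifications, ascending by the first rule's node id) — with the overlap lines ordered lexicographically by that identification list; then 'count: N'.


label-compatible node identifications between L(r1) and L(r2): 0~0, 0~1, 1~0, 1~1, 2~2
8 of the induced correspondences are critical overlaps of r1 and r2.
overlap: 0~0, 1~1
overlap: 0~0, 1~1, 2~2
overlap: 0~1
overlap: 0~1, 1~0
overlap: 0~1, 1~0, 2~2
overlap: 0~1, 2~2
overlap: 1~1
overlap: 1~1, 2~2
count: 8


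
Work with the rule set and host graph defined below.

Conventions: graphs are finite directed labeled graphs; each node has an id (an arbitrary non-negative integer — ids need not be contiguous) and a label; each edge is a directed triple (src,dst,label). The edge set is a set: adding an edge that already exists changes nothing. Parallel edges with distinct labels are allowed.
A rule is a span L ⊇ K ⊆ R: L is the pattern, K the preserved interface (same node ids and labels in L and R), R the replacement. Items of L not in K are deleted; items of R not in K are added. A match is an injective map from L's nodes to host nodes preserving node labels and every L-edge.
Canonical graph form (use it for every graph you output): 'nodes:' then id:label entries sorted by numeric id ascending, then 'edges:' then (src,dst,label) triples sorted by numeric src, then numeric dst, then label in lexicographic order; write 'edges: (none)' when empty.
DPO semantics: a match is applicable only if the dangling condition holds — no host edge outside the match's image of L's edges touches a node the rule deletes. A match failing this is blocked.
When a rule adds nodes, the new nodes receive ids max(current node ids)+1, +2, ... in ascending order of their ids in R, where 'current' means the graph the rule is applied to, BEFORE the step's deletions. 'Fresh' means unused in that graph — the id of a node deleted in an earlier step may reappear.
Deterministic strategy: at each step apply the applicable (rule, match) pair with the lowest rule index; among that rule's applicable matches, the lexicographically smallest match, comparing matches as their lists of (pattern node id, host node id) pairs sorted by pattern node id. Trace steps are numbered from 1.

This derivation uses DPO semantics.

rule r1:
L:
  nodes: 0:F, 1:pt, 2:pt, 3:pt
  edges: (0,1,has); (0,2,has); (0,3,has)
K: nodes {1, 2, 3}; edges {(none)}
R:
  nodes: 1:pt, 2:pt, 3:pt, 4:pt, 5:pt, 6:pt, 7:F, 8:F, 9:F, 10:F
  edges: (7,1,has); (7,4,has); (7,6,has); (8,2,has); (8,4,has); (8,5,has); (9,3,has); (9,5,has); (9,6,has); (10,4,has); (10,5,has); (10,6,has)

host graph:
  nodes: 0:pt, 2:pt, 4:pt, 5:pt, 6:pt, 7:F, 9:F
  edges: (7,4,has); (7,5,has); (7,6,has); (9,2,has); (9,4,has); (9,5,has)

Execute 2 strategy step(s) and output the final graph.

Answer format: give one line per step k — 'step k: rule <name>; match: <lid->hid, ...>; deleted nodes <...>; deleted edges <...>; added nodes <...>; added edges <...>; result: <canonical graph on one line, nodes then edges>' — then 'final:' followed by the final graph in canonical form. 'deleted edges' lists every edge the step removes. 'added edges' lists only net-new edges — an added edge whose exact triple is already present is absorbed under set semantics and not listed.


step 1: rule r1; match: 0->7, 1->4, 2->5, 3->6; deleted nodes 7; deleted edges (7,4,has); (7,5,has); (7,6,has); added nodes 10, 11, 12, 13, 14, 15, 16; added edges (13,4,has); (13,10,has); (13,12,has); (14,5,has); (14,10,has); (14,11,has); (15,6,has); (15,11,has); (15,12,has); (16,10,has); (16,11,has); (16,12,has); result: nodes: 0:pt, 2:pt, 4:pt, 5:pt, 6:pt, 9:F, 10:pt, 11:pt, 12:pt, 13:F, 14:F, 15:F, 16:F edges: (9,2,has); (9,4,has); (9,5,has); (13,4,has); (13,10,has); (13,12,has); (14,5,has); (14,10,has); (14,11,has); (15,6,has); (15,11,has); (15,12,has); (16,10,has); (16,11,has); (16,12,has)
step 2: rule r1; match: 0->9, 1->2, 2->4, 3->5; deleted nodes 9; deleted edges (9,2,has); (9,4,has); (9,5,has); added nodes 17, 18, 19, 20, 21, 22, 23; added edges (20,2,has); (20,17,has); (20,19,has); (21,4,has); (21,17,has); (21,18,has); (22,5,has); (22,18,has); (22,19,has); (23,17,has); (23,18,has); (23,19,has); result: nodes: 0:pt, 2:pt, 4:pt, 5:pt, 6:pt, 10:pt, 11:pt, 12:pt, 13:F, 14:F, 15:F, 16:F, 17:pt, 18:pt, 19:pt, 20:F, 21:F, 22:F, 23:F edges: (13,4,has); (13,10,has); (13,12,has); (14,5,has); (14,10,has); (14,11,has); (15,6,has); (15,11,has); (15,12,has); (16,10,has); (16,11,has); (16,12,has); (20,2,has); (20,17,has); (20,19,has); (21,4,has); (21,17,has); (21,18,has); (22,5,has); (22,18,has); (22,19,has); (23,17,has); (23,18,has); (23,19,has)
final:
nodes: 0:pt, 2:pt, 4:pt, 5:pt, 6:pt, 10:pt, 11:pt, 12:pt, 13:F, 14:F, 15:F, 16:F, 17:pt, 18:pt, 19:pt, 20:F, 21:F, 22:F, 23:F
edges: (13,4,has); (13,10,has); (13,12,has); (14,5,has); (14,10,has); (14,11,has); (15,6,has); (15,11,has); (15,12,has); (16,10,has); (16,11,has); (16,12,has); (20,2,has); (20,17,has); (20,19,has); (21,4,has); (21,17,has); (21,18,has); (22,5,has); (22,18,has); (22,19,has); (23,17,has); (23,18,has); (23,19,has)


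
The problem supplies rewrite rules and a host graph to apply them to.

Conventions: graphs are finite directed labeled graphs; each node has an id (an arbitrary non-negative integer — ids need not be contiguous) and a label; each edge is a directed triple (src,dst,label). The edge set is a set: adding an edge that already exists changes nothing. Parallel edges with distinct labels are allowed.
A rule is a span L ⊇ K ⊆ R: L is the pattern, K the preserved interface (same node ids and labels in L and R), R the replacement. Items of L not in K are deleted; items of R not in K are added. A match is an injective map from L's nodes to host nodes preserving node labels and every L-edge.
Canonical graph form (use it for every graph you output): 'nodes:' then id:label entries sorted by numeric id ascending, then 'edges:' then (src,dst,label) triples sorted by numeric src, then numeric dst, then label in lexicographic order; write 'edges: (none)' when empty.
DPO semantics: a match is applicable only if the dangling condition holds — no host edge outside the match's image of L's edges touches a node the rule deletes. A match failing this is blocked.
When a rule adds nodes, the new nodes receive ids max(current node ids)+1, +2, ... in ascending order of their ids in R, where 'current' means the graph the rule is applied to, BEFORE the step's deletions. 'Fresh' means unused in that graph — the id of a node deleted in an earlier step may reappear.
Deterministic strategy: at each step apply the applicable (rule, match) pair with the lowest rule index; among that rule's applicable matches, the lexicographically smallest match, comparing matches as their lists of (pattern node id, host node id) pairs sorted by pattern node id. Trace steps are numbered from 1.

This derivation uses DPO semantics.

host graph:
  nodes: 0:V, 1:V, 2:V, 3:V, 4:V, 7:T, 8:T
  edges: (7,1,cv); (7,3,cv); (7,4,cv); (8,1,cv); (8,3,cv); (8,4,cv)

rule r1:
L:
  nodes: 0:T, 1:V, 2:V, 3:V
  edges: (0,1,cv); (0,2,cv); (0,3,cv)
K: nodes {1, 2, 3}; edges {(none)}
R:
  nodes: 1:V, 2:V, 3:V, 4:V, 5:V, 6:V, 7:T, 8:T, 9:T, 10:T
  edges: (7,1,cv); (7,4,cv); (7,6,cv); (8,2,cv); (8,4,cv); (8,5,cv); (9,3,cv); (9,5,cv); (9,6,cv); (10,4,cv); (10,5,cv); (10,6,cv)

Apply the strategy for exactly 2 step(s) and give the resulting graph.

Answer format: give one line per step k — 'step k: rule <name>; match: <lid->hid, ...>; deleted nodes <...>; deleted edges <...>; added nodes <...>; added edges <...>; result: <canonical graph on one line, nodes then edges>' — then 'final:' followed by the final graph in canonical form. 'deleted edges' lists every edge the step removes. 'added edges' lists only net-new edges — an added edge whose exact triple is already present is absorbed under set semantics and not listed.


step 1: rule r1; match: 0->7, 1->1, 2->3, 3->4; deleted nodes 7; deleted edges (7,1,cv); (7,3,cv); (7,4,cv); added nodes 9, 10, 11, 12, 13, 14, 15; added edges (12,1,cv); (12,9,cv); (12,11,cv); (13,3,cv); (13,9,cv); (13,10,cv); (14,4,cv); (14,10,cv); (14,11,cv); (15,9,cv); (15,10,cv); (15,11,cv); result: nodes: 0:V, 1:V, 2:V, 3:V, 4:V, 8:T, 9:V, 10:V, 11:V, 12:T, 13:T, 14:T, 15:T edges: (8,1,cv); (8,3,cv); (8,4,cv); (12,1,cv); (12,9,cv); (12,11,cv); (13,3,cv); (13,9,cv); (13,10,cv); (14,4,cv); (14,10,cv); (14,11,cv); (15,9,cv); (15,10,cv); (15,11,cv)
step 2: rule r1; match: 0->8, 1->1, 2->3, 3->4; deleted nodes 8; deleted edges (8,1,cv); (8,3,cv); (8,4,cv); added nodes 16, 17, 18, 19, 20, 21, 22; added edges (19,1,cv); (19,16,cv); (19,18,cv); (20,3,cv); (20,16,cv); (20,17,cv); (21,4,cv); (21,17,cv); (21,18,cv); (22,16,cv); (22,17,cv); (22,18,cv); result: nodes: 0:V, 1:V, 2:V, 3:V, 4:V, 9:V, 10:V, 11:V, 12:T, 13:T, 14:T, 15:T, 16:V, 17:V, 18:V, 19:T, 20:T, 21:T, 22:T edges: (12,1,cv); (12,9,cv); (12,11,cv); (13,3,cv); (13,9,cv); (13,10,cv); (14,4,cv); (14,10,cv); (14,11,cv); (15,9,cv); (15,10,cv); (15,11,cv); (19,1,cv); (19,16,cv); (19,18,cv); (20,3,cv); (20,16,cv); (20,17,cv); (21,4,cv); (21,17,cv); (21,18,cv); (22,16,cv); (22,17,cv); (22,18,cv)
final:
nodes: 0:V, 1:V, 2:V, 3:V, 4:V, 9:V, 10:V, 11:V, 12:T, 13:T, 14:T, 15:T, 16:V, 17:V, 18:V, 19:T, 20:T, 21:T, 22:T
edges: (12,1,cv); (12,9,cv); (12,11,cv); (13,3,cv); (13,9,cv); (13,10,cv); (14,4,cv); (14,10,cv); (14,11,cv); (15,9,cv); (15,10,cv); (15,11,cv); (19,1,cv); (19,16,cv); (19,18,cv); (20,3,cv); (20,16,cv); (20,17,cv); (21,4,cv); (21,17,cv); (21,18,cv); (22,16,cv); (22,17,cv); (22,18,cv)


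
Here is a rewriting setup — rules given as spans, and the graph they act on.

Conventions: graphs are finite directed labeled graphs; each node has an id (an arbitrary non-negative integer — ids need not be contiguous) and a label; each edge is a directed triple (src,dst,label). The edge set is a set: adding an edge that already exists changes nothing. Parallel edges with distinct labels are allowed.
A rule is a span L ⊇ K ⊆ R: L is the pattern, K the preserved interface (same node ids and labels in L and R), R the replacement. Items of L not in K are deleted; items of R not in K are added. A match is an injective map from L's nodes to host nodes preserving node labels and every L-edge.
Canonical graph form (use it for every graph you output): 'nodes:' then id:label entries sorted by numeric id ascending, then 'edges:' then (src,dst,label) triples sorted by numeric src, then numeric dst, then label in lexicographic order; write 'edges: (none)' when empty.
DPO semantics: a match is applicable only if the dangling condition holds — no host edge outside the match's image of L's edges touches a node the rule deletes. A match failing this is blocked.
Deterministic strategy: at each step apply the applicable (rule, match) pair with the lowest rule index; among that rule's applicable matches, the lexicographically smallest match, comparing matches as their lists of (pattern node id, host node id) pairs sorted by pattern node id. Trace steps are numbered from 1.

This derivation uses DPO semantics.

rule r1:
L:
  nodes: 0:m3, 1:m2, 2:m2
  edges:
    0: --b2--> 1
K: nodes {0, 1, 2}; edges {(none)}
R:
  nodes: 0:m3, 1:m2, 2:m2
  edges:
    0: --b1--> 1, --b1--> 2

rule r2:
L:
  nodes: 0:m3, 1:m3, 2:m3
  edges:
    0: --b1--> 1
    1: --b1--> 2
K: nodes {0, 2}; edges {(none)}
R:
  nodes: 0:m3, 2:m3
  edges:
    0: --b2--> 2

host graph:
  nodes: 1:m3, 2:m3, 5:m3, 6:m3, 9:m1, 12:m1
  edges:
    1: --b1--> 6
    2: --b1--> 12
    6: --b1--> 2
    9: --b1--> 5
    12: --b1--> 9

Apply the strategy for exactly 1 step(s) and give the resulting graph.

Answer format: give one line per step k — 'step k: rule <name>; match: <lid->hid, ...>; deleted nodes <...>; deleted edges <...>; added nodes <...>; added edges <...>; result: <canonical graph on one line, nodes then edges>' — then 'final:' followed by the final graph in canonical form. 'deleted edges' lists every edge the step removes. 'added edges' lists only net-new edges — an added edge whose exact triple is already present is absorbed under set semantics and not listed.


step 1: rule r2; match: 0->1, 1->6, 2->2; deleted nodes 6; deleted edges (1,6,b1); (6,2,b1); added nodes (none); added edges (1,2,b2); result: nodes: 1:m3, 2:m3, 5:m3, 9:m1, 12:m1 edges: (1,2,b2); (2,12,b1); (9,5,b1); (12,9,b1)
final:
nodes: 1:m3, 2:m3, 5:m3, 9:m1, 12:m1
edges: (1,2,b2); (2,12,b1); (9,5,b1); (12,9,b1)


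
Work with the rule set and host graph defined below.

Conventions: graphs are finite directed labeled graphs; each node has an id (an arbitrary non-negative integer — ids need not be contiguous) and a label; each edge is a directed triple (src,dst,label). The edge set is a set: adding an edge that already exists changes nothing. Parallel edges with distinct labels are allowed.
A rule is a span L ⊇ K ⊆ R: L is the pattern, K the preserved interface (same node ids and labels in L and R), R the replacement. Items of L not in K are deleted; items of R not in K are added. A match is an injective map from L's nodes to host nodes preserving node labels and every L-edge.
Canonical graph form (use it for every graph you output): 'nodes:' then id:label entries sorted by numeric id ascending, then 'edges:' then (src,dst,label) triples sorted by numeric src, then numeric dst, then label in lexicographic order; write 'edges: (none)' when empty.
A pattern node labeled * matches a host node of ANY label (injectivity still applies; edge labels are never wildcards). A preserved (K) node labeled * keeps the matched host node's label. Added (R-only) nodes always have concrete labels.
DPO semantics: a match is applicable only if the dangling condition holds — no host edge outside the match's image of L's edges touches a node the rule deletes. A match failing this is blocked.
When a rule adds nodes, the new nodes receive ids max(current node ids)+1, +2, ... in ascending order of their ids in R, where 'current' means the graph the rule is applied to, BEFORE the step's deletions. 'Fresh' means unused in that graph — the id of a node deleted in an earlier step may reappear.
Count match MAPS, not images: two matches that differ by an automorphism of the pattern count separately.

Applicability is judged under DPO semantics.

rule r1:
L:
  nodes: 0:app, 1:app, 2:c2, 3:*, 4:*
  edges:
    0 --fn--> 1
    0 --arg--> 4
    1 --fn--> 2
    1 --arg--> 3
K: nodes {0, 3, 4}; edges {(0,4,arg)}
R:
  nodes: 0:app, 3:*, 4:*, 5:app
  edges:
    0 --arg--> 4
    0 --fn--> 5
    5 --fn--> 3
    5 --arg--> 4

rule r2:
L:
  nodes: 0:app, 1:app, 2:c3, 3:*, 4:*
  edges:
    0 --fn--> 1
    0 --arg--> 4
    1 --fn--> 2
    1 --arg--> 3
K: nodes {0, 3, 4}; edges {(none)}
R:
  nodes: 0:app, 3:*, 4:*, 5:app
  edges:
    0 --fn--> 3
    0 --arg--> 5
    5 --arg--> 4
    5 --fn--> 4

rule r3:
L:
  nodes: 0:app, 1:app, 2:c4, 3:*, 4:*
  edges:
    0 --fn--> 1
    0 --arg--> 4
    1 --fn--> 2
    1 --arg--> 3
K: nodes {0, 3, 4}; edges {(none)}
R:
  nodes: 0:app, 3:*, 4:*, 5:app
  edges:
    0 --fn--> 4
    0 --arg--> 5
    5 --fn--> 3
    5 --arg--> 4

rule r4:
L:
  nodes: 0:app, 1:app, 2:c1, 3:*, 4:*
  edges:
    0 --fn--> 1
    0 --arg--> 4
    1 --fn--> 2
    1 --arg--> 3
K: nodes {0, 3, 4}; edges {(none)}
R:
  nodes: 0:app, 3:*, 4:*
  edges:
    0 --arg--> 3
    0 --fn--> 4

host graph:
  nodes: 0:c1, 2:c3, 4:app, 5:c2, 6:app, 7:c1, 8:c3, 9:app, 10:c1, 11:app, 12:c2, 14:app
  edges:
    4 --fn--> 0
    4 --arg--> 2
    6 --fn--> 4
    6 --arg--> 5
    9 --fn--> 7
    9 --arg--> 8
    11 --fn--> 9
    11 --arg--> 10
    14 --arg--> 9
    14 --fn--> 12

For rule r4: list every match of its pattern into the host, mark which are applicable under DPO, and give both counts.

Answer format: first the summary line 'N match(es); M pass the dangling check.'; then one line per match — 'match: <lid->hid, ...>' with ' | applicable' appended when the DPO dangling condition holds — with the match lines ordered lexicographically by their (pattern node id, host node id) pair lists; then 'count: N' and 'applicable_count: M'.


2 match(es); 1 pass the dangling check.
match: 0->6, 1->4, 2->0, 3->2, 4->5 | applicable
match: 0->11, 1->9, 2->7, 3->8, 4->10
count: 2
applicable_count: 1


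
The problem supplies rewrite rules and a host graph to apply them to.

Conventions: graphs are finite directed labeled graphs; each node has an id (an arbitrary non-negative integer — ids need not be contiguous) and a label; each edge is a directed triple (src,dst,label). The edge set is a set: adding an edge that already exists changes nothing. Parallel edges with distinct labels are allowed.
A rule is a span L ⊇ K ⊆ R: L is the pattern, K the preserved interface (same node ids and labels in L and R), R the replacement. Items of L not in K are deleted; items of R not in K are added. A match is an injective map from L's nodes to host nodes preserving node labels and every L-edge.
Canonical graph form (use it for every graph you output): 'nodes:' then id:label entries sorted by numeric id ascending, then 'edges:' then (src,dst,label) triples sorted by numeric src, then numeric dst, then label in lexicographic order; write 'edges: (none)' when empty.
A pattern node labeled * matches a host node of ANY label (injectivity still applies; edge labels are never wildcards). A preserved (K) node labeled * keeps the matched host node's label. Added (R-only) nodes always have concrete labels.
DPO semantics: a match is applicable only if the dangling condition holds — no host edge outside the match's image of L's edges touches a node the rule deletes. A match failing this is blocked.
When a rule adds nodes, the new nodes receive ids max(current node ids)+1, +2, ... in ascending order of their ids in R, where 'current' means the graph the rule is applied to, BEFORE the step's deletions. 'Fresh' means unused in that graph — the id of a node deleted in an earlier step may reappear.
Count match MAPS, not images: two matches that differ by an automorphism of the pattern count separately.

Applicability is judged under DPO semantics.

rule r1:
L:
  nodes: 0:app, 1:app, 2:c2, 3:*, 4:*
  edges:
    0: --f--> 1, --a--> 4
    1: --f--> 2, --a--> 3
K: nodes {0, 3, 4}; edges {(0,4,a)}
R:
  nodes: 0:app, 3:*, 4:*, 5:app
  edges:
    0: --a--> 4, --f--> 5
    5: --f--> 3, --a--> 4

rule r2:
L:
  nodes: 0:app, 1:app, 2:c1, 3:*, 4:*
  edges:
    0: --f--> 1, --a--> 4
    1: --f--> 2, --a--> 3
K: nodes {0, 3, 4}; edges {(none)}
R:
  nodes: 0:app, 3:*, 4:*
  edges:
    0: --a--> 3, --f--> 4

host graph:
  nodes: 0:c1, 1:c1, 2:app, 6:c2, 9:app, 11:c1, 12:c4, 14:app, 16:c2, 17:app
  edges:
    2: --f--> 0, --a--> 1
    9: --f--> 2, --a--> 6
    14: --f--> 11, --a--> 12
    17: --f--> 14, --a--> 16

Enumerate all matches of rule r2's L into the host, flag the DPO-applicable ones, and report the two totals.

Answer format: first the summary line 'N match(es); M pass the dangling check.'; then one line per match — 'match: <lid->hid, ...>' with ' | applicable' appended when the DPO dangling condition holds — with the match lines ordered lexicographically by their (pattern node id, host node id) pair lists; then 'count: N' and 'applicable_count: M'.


2 match(es); 2 pass the dangling check.
match: 0->9, 1->2, 2->0, 3->1, 4->6 | applicable
match: 0->17, 1->14, 2->11, 3->12, 4->16 | applicable
count: 2
applicable_count: 2


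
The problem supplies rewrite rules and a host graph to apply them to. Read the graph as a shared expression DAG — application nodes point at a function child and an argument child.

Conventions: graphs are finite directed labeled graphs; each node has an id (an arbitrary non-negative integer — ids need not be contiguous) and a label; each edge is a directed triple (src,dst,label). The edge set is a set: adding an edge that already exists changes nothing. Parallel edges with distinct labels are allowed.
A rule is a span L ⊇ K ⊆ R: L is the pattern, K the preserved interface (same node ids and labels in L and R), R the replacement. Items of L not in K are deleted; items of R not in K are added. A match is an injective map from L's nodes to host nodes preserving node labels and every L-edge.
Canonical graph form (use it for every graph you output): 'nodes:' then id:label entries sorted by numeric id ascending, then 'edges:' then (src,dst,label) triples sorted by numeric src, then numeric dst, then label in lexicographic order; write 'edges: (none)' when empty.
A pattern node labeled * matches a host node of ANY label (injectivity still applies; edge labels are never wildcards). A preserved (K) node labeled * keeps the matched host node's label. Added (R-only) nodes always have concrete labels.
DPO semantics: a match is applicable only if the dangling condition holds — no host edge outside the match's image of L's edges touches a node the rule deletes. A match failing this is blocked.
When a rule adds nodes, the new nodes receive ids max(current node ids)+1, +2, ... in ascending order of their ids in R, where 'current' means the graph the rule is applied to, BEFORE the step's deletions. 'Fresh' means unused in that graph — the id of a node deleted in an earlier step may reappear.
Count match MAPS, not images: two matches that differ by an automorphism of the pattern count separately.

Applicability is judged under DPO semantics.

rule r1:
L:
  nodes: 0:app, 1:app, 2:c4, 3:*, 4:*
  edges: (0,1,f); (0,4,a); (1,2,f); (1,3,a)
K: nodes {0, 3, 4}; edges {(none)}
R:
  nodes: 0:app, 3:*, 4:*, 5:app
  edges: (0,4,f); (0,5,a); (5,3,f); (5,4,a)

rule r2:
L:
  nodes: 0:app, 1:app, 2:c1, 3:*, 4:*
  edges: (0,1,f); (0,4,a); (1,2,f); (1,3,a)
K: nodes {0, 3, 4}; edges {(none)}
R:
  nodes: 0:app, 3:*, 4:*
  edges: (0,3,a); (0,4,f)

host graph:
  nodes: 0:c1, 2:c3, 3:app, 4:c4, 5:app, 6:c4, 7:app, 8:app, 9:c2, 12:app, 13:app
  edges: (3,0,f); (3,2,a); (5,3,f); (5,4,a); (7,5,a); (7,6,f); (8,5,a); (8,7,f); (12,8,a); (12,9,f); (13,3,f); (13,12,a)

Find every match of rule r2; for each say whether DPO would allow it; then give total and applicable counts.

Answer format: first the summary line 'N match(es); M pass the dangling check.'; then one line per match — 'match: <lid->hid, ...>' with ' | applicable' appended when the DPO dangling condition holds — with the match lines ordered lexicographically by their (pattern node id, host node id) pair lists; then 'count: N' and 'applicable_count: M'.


2 match(es); 0 pass the dangling check.
match: 0->5, 1->3, 2->0, 3->2, 4->4
match: 0->13, 1->3, 2->0, 3->2, 4->12
count: 2
applicable_count: 0
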